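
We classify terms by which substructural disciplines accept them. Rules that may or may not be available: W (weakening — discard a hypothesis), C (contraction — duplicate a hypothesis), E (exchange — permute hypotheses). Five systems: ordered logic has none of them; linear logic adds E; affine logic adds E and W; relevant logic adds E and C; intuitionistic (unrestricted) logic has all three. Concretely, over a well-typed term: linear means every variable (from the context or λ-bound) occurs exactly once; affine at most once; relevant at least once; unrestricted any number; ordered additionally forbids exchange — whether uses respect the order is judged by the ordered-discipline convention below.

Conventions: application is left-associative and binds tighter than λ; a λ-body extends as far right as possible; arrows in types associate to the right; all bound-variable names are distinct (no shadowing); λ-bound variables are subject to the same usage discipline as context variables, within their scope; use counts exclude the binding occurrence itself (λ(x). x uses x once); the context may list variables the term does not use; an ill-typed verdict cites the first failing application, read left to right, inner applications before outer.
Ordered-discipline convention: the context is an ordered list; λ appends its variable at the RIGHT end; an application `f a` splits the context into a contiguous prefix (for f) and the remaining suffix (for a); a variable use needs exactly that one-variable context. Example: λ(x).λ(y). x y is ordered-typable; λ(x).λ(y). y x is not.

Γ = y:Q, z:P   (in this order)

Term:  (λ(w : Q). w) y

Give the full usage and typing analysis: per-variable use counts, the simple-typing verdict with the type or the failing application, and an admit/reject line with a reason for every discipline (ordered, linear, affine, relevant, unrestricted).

usage: y ×1, z ×0, w [bound] ×1
order of uses: w, y
typing: ✓ — Q
ordered ✗ (z left unused)
linear ✗ (z left unused)
affine ✓ (at most one use each (y, z, w))
relevant ✗ (z left unused)
unrestricted ✓ (type-checks (Q) and nothing is barred)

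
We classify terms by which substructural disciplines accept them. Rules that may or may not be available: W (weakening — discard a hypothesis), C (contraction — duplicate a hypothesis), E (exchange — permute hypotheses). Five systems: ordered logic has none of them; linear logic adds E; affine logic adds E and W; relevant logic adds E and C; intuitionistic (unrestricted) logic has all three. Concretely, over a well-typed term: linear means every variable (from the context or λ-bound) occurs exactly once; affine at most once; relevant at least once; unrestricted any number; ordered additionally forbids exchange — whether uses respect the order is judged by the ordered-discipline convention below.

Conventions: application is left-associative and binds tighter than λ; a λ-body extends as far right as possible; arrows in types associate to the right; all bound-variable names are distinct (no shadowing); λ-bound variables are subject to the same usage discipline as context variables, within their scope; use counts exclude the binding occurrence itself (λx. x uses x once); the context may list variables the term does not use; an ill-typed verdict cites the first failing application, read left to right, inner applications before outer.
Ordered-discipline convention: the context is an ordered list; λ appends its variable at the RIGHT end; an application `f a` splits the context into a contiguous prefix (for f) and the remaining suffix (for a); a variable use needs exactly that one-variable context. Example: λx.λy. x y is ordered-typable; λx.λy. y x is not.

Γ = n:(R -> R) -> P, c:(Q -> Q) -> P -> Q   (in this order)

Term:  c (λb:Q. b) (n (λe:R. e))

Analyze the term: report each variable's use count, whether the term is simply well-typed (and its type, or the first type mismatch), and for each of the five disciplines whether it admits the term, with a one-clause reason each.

use counts: n=1, c=1, b (λ-bound)=1, e (λ-bound)=1
order of uses: c, b, n, e
typing: well-typed at Q
ordered: ✗ — use order c, b, n, e needs exchange
linear: ✓ — exactly-once usage across n, c, b, e
affine: ✓ — at most one use each (n, c, b, e)
relevant: ✓ — at least one use each (n, c, b, e)
unrestricted: ✓ — type-checks (Q) and nothing is barred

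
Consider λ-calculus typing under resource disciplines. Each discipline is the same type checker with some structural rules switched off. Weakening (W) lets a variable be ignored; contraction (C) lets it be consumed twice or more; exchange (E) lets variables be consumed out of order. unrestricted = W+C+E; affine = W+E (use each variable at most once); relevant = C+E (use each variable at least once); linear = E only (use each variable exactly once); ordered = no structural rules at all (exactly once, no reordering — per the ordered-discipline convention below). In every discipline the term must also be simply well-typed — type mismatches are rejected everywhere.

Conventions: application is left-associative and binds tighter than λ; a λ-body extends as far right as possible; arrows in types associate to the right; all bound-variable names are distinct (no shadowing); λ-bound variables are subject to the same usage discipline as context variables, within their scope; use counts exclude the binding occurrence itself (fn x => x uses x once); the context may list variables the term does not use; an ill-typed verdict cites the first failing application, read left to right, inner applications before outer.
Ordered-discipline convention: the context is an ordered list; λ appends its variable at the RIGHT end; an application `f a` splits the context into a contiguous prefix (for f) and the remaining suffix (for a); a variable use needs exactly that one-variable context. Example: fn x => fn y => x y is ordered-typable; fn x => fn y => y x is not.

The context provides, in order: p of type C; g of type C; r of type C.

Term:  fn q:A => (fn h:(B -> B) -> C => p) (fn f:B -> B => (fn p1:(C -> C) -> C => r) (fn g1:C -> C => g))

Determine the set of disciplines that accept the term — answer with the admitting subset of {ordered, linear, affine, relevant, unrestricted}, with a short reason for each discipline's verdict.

admitted in: affine, unrestricted
usage: p: 1, g: 1, r: 1, q (bound): 0, h (bound): 0, f (bound): 0, p1 (bound): 0, g1 (bound): 0
order of uses: p, r, g
typing: well-typed at A -> C
ordered: ✗, q, h, f, p1, g1 never used (weakening)
linear: ✗, q, h, f, p1, g1 never used (weakening)
affine: ✓, no duplicate uses among p, g, r, q, h, f, p1, g1
relevant: ✗, q, h, f, p1, g1 never used (weakening)
unrestricted: ✓, well-typed at A -> C; no restrictions here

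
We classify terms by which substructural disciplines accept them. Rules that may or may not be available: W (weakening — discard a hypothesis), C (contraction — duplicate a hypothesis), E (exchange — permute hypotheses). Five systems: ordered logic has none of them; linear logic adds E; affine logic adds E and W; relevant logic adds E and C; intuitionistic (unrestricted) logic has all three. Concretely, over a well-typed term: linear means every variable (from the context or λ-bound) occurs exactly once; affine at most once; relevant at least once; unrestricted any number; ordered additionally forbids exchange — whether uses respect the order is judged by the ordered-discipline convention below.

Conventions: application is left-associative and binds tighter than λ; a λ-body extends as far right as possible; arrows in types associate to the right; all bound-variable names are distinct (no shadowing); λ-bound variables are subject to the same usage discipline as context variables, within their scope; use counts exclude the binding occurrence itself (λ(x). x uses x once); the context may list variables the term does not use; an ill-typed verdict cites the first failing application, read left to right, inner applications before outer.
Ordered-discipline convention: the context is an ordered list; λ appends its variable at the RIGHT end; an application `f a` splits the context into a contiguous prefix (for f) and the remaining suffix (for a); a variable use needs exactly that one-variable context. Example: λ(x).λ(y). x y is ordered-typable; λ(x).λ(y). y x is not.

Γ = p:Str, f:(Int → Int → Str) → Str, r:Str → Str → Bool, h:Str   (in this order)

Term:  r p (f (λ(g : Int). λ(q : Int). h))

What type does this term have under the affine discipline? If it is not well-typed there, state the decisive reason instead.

term : Bool
counts: p ×1; f ×1; r ×1; h ×1; g [bound] ×0; q [bound] ×0
left-to-right use order: r, p, f, h
typing: well-typed at Bool
per-discipline verdicts: ordered ✗ | linear ✗ | affine ✓ | relevant ✗ | unrestricted ✓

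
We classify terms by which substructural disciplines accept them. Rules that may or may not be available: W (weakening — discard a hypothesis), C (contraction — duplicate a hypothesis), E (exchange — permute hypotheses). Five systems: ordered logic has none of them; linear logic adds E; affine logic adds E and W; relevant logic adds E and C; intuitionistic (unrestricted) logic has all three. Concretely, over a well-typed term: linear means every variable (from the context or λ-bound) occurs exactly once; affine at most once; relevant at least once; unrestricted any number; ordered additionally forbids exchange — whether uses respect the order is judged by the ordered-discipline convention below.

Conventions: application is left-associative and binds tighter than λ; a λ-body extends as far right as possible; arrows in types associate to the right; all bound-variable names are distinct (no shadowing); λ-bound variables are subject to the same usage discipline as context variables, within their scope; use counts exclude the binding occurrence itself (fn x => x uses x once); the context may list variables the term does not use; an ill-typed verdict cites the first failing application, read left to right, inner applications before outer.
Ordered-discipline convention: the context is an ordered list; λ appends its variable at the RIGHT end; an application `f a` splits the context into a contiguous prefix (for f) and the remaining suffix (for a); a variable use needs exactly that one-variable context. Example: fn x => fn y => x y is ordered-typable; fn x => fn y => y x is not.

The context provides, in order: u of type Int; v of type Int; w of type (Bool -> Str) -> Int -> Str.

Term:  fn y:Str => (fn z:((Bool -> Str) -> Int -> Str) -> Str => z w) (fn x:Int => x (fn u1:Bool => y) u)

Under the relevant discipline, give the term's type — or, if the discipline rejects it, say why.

not well-typed under relevant — the type mismatch rejects it
usage: u: 1; v: 0; w: 1; y (bound): 1; z (bound): 1; x (bound): 1; u1 (bound): 0
left-to-right use order: z, w, x, y, u
typing: ill-typed: applying a non-function (Int)
per-discipline verdicts: ordered ✗ | linear ✗ | affine ✗ | relevant ✗ | unrestricted ✗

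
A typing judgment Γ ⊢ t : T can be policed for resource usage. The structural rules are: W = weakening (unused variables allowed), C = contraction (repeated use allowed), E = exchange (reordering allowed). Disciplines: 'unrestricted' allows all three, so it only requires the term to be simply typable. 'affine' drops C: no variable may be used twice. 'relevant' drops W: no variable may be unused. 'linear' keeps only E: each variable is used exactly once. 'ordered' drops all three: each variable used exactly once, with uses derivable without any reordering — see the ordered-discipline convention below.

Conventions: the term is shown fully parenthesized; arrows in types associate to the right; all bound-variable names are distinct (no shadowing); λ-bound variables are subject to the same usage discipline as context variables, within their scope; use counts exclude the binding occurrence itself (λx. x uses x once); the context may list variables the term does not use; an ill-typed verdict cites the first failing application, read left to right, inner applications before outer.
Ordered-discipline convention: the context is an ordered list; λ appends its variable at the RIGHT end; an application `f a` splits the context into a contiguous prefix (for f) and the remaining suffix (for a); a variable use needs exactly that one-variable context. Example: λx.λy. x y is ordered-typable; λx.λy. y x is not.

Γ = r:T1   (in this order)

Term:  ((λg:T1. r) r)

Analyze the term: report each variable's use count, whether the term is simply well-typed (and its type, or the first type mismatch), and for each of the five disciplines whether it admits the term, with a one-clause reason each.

usage: r ×2, g (λ-bound) ×0
order of uses: r, r
typing: the term checks, with type T1
ordered: ✗ — r ×2 used more than once (contraction); unused: g — weakening required
linear: ✗ — r ×2 used more than once (contraction); unused: g — weakening required
affine: ✗ — r ×2 used more than once (contraction)
relevant: ✗ — unused: g — weakening required
unrestricted: ✓ — type-checks (T1) and nothing is barred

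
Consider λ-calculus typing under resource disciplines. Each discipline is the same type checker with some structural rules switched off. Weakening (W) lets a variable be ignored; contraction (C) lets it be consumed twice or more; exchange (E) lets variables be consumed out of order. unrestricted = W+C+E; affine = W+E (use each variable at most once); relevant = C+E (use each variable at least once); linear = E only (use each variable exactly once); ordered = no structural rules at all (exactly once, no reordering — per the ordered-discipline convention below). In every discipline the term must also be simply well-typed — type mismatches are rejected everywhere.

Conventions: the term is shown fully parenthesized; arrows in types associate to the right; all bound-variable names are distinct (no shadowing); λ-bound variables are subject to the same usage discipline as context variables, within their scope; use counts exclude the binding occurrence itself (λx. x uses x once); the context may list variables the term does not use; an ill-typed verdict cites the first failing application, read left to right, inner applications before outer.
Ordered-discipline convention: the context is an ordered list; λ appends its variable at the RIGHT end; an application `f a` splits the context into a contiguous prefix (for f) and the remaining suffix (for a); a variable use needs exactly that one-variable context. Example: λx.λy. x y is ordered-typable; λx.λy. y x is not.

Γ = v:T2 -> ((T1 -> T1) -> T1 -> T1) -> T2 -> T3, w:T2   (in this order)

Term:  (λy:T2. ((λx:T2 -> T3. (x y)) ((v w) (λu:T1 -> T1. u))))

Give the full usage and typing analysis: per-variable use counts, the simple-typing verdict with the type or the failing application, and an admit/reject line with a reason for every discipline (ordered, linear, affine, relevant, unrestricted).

counts: v=1; w=1; y (λ-bound)=1; x (λ-bound)=1; u (λ-bound)=1
left-to-right use order: x, y, v, w, u
typing: the term checks, with type T2 -> T3
ordered ✗ (no contiguous prefix/suffix split fits x, y, v, w, u)
linear ✓ (single use per variable (v, w, y, x, u))
affine ✓ (at most one use each (v, w, y, x, u))
relevant ✓ (every one of v, w, y, x, u appears)
unrestricted ✓ (type-checks (T2 -> T3) and nothing is barred)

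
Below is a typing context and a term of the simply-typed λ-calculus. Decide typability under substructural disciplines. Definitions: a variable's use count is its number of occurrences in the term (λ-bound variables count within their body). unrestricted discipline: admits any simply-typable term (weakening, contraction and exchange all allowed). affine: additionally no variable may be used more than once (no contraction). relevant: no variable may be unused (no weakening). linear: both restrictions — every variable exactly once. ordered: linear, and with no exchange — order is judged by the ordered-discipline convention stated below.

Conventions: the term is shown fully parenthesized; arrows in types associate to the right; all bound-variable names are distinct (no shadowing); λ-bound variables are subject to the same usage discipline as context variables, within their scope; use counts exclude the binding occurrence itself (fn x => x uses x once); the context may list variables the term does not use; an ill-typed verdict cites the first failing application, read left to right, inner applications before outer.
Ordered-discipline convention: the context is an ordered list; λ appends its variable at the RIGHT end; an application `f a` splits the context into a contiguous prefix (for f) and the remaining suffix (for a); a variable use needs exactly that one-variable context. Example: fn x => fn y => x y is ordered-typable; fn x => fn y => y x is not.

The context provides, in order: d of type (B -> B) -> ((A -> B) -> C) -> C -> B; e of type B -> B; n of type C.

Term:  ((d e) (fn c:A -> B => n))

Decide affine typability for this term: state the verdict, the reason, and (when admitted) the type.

yes — at most one use each (d, e, n, c); term : C -> B
use counts: d: 1×; e: 1×; n: 1×; c (bound): 0×
order of uses: d, e, n
typing: well-typed at C -> B
across the five disciplines: ordered ✗ · linear ✗ · affine ✓ · relevant ✗ · unrestricted ✓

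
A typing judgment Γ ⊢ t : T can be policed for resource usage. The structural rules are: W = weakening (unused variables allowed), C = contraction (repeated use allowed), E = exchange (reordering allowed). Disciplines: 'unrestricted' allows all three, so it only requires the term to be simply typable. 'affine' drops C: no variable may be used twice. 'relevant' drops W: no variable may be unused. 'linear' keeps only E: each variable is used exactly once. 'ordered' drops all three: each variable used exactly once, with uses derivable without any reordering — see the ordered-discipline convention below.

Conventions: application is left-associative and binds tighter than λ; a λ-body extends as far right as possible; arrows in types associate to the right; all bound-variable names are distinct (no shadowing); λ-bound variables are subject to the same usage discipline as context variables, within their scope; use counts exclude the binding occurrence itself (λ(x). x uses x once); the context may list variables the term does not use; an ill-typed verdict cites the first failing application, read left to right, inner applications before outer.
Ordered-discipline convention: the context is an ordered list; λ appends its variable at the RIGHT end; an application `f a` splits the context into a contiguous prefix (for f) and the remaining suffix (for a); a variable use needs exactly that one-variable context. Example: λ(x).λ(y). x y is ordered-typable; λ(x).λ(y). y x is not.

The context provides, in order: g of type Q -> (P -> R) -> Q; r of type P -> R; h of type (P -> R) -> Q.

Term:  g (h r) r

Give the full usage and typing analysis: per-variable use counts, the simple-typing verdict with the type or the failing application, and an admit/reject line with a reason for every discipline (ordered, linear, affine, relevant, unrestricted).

counts: g ×1, r ×2, h ×1
left-to-right use order: g, h, r, r
typing: the term checks, with type Q
ordered ✗ (uses contraction: r ×2)
linear ✗ (uses contraction: r ×2)
affine ✗ (uses contraction: r ×2)
relevant ✓ (none of g, r, h goes unused)
unrestricted ✓ (typability at Q is all that's needed)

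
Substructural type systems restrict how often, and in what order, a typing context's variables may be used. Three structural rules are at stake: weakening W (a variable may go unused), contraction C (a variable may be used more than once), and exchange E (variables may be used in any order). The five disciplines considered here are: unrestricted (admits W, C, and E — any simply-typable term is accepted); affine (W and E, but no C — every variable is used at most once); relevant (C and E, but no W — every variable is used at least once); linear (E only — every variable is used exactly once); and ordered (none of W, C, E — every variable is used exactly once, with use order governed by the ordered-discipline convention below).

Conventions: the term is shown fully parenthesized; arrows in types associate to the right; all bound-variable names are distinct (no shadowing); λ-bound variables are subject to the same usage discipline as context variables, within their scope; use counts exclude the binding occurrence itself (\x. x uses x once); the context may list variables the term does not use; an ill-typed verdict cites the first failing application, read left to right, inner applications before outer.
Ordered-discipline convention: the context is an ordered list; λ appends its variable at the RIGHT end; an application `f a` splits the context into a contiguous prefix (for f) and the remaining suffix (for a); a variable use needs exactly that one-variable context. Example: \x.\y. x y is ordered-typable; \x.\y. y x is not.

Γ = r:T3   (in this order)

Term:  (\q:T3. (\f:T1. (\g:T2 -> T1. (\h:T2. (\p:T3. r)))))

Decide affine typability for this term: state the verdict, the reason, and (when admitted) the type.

yes — no duplicate uses among r, q, f, g, h, p; term : T3 -> T1 -> (T2 -> T1) -> T2 -> T3 -> T3
usage: r=1; q (bound)=0; f (bound)=0; g (bound)=0; h (bound)=0; p (bound)=0
left-to-right use order: r
typing: ✓ — T3 -> T1 -> (T2 -> T1) -> T2 -> T3 -> T3
all disciplines: ordered ✗; linear ✗; affine ✓; relevant ✗; unrestricted ✓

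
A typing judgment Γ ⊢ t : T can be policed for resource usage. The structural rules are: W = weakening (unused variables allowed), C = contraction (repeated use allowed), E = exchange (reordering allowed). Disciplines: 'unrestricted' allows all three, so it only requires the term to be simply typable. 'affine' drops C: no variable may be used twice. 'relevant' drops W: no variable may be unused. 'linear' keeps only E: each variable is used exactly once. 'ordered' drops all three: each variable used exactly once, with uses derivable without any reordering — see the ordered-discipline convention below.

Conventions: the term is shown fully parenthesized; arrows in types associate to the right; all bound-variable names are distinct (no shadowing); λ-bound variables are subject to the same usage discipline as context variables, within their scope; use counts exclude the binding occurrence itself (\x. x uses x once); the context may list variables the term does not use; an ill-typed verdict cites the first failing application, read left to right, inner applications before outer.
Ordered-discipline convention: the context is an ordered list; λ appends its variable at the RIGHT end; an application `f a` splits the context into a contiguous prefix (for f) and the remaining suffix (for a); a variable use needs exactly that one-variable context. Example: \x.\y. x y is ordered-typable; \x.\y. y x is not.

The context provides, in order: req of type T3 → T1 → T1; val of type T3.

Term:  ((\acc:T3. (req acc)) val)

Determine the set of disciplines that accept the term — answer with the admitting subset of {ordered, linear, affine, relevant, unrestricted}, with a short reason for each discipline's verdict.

accepted by: ordered, linear, affine, relevant, unrestricted
variable uses: req: 1×, val: 1×, acc (λ-bound): 1×
left-to-right use order: req, acc, val
typing: well-typed at T1 → T1
ordered: ✓, req, val, acc once each; derivable with no W/C/E
linear: ✓, req, val, acc: one use apiece
affine: ✓, no duplicate uses among req, val, acc
relevant: ✓, none of req, val, acc goes unused
unrestricted: ✓, type-checks (T1 → T1) and nothing is barred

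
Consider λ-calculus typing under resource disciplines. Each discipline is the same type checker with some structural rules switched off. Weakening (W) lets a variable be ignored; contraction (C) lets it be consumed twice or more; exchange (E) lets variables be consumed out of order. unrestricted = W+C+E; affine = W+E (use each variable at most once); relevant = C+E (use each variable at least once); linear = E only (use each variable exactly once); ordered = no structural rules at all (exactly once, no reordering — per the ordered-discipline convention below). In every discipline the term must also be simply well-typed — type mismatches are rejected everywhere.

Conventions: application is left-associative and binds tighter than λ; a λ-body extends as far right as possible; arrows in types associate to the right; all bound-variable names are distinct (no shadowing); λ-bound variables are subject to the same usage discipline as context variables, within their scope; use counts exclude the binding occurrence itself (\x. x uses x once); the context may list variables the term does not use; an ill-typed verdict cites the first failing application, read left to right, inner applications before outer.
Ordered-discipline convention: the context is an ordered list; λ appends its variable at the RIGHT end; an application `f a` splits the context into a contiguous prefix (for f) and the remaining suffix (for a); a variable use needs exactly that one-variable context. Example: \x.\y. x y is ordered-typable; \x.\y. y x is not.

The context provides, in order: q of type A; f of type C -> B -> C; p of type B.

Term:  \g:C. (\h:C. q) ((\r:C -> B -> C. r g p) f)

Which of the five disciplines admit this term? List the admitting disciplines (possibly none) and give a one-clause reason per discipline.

admitted by: affine, unrestricted
use counts: q: 1, f: 1, p: 1, g (λ-bound): 1, h (λ-bound): 0, r (λ-bound): 1
order of uses: q, r, g, p, f
typing: ✓ — C -> A
ordered: ✗, h left unused
linear: ✗, h left unused
affine: ✓, at most one use each (q, f, p, g, h, r)
relevant: ✗, h left unused
unrestricted: ✓, type-checks (C -> A) and nothing is barred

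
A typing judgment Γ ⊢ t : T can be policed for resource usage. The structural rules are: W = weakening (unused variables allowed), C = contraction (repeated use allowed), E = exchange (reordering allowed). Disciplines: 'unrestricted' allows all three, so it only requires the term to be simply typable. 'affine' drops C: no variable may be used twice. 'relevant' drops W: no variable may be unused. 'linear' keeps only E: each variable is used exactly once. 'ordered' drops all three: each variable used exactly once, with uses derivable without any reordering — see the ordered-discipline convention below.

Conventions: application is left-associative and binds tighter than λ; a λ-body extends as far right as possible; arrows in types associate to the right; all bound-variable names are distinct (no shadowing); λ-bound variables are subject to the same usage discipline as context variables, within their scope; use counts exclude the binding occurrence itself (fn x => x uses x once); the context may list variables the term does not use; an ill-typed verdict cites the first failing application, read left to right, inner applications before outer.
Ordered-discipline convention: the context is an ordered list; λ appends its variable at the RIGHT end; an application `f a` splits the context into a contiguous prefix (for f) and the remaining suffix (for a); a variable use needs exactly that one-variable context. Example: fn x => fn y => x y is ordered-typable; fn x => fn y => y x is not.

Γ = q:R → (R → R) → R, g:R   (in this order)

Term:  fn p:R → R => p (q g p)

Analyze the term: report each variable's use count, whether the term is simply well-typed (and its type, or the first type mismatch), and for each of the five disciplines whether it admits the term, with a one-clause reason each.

counts: q: 1, g: 1, p (λ-bound): 2
left-to-right use order: p, q, g, p
typing: the term checks, with type (R → R) → R
ordered ✗ (p ×2 used more than once (contraction))
linear ✗ (p ×2 used more than once (contraction))
affine ✗ (p ×2 used more than once (contraction))
relevant ✓ (none of q, g, p goes unused)
unrestricted ✓ (type-checks ((R → R) → R) and nothing is barred)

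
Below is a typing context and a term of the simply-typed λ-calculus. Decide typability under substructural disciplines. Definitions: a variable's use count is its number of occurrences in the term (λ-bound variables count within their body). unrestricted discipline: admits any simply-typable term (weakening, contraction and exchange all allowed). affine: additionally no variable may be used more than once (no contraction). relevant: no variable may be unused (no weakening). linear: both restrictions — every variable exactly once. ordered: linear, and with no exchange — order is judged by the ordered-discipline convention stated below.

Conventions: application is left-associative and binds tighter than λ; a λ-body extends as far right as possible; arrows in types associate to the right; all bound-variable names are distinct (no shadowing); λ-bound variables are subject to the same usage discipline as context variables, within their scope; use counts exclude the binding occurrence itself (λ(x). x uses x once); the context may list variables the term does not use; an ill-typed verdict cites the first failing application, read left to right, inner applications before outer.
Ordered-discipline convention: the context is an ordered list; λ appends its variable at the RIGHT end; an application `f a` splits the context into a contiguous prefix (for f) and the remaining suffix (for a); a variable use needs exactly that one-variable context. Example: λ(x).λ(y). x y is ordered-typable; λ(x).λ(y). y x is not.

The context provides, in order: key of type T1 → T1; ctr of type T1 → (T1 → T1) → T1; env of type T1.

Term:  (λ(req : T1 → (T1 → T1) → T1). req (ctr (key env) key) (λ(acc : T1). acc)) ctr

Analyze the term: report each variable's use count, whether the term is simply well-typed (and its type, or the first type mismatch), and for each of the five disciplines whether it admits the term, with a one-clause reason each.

variable uses: key: 2, ctr: 2, env: 1, req (λ-bound): 1, acc (λ-bound): 1
uses in reading order: req, ctr, key, env, key, acc, ctr
typing: well-typed at T1
ordered: ✗, key ×2, ctr ×2 used more than once (contraction)
linear: ✗, key ×2, ctr ×2 used more than once (contraction)
affine: ✗, key ×2, ctr ×2 used more than once (contraction)
relevant: ✓, at least one use each (key, ctr, env, req, acc)
unrestricted: ✓, simply typable at T1; W, C, E all held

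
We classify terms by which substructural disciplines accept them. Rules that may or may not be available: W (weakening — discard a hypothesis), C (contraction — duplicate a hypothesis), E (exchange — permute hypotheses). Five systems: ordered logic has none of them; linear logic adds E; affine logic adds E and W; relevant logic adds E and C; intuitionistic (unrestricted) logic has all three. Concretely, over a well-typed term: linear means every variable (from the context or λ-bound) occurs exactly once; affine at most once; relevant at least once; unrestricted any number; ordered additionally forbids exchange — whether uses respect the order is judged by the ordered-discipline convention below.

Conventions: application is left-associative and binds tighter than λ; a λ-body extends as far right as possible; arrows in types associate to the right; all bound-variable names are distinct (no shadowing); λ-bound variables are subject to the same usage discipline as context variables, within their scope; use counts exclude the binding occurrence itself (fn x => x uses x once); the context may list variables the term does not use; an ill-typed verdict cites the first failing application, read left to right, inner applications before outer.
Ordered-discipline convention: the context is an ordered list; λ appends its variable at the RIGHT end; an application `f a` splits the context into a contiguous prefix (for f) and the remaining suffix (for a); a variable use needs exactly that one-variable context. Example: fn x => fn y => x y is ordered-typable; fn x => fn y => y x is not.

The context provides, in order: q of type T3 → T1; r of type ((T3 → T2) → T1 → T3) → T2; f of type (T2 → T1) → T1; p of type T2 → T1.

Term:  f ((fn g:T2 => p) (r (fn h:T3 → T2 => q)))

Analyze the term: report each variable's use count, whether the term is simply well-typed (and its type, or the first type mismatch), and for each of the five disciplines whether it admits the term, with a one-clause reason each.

variable uses: q: 1×, r: 1×, f: 1×, p: 1×, g (bound): 0×, h (bound): 0×
left-to-right use order: f, p, r, q
typing: ill-typed: an application expects (T3 → T2) → T1 → T3 but receives (T3 → T2) → T3 → T1
ordered ✗ (the type mismatch rejects it)
linear ✗ (not simply typable)
affine ✗ (fails simple typing)
relevant ✗ (a type mismatch blocks all five)
unrestricted ✗ (the type mismatch rejects it)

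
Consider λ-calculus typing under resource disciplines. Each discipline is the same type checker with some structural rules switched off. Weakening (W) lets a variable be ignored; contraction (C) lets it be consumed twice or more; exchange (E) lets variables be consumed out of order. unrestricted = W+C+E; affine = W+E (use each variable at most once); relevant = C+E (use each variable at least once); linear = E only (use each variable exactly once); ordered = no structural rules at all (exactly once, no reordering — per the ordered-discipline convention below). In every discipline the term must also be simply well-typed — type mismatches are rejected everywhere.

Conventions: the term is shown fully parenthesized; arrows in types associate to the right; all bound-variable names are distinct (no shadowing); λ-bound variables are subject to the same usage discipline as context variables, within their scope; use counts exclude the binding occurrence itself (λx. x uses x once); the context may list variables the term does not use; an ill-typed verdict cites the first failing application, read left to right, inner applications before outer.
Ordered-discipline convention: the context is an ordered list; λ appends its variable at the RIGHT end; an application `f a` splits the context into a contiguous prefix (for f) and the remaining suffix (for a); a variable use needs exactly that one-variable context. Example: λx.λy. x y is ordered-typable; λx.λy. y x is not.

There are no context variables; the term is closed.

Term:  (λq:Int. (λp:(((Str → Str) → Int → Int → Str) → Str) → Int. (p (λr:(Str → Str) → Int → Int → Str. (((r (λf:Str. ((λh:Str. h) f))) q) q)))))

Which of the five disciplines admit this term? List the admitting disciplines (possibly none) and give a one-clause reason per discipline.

accepted by: relevant, unrestricted
usage: q [bound]=2; p [bound]=1; r [bound]=1; f [bound]=1; h [bound]=1
uses in reading order: p, r, h, f, q, q
typing: well-typed — term : Int → ((((Str → Str) → Int → Int → Str) → Str) → Int) → Int
ordered: ✗, needs contraction — q ×2
linear: ✗, needs contraction — q ×2
affine: ✗, needs contraction — q ×2
relevant: ✓, q, p, r, f, h: all used, weakening unneeded
unrestricted: ✓, well-typed at Int → ((((Str → Str) → Int → Int → Str) → Str) → Int) → Int; no restrictions here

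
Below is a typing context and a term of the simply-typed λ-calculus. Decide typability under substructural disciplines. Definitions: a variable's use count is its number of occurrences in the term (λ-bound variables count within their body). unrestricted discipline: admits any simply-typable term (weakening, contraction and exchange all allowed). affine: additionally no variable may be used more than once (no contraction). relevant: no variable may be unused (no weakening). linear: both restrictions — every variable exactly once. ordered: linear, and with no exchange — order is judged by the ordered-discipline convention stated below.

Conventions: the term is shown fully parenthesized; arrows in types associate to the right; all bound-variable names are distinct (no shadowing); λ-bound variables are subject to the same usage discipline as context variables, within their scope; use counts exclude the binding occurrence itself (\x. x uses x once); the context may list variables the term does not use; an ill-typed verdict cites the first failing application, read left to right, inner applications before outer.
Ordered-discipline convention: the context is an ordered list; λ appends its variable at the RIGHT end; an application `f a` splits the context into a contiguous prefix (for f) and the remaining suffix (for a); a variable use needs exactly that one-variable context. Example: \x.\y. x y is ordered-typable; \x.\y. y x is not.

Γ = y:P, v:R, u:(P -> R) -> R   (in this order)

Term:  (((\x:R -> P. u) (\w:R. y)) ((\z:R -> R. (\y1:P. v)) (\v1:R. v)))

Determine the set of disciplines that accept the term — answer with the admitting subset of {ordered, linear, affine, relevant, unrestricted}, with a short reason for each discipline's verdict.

admitted by: unrestricted
use counts: y: 1, v: 2, u: 1, x (λ-bound): 0, w (λ-bound): 0, z (λ-bound): 0, y1 (λ-bound): 0, v1 (λ-bound): 0
left-to-right use order: u, y, v, v
typing: the term checks, with type R
ordered ✗ (needs contraction — v ×2; unused: x, w, z, y1, v1 — weakening required)
linear ✗ (needs contraction — v ×2; unused: x, w, z, y1, v1 — weakening required)
affine ✗ (needs contraction — v ×2)
relevant ✗ (unused: x, w, z, y1, v1 — weakening required)
unrestricted ✓ (type-checks (R) and nothing is barred)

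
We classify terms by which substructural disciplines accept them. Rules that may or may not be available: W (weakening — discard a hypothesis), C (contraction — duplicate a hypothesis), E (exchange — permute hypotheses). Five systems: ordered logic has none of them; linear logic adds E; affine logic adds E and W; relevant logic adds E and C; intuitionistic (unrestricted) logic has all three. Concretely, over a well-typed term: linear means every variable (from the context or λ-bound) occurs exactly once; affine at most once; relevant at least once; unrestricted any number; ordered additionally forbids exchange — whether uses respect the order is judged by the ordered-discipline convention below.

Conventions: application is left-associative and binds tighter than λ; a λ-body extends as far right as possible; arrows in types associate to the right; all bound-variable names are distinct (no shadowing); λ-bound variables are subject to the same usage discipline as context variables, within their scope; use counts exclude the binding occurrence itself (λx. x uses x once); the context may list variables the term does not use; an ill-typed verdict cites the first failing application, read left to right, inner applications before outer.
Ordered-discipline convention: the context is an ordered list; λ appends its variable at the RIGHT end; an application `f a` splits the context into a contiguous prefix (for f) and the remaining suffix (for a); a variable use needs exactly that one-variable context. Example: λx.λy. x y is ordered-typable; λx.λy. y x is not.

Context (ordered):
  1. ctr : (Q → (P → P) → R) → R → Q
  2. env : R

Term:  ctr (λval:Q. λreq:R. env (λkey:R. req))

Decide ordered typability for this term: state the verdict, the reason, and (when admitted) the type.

no — a type mismatch blocks all five
counts: ctr: 1×; env: 1×; val (bound): 0×; req (bound): 1×; key (bound): 0×
order of uses: ctr, env, req
typing: ill-typed: non-function type R applied to an argument
all disciplines: ordered ✗ | linear ✗ | affine ✗ | relevant ✗ | unrestricted ✗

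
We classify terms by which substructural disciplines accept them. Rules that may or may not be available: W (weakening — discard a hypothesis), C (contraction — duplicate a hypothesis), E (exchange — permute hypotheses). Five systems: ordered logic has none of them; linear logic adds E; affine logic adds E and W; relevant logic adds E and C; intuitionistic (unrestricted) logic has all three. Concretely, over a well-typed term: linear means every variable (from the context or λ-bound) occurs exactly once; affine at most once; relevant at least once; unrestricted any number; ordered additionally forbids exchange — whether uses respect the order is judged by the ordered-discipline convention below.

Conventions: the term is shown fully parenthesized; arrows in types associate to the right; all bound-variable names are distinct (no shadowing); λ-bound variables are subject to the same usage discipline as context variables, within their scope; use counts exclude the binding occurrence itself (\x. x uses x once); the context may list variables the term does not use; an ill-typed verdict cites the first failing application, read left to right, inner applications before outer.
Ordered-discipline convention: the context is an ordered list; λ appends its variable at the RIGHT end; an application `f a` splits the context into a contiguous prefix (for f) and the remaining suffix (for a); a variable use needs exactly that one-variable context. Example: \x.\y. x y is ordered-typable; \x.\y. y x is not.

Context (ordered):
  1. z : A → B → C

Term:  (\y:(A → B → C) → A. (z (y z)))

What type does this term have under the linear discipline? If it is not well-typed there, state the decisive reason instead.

not well-typed under linear — repeated use of z ×2
counts: z=2; y (λ-bound)=1
left-to-right use order: z, y, z
typing: ✓ — ((A → B → C) → A) → B → C
per-discipline verdicts: ordered ✗ | linear ✗ | affine ✗ | relevant ✓ | unrestricted ✓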